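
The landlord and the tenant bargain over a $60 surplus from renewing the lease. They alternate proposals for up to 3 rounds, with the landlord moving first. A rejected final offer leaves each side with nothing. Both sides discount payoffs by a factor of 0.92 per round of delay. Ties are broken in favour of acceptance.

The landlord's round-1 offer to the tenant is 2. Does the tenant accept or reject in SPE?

Round 3 (the landlord proposes): the tenant will accept anything ≥ 0, so the landlord offers 0 and keeps 60.
Round 2 (the tenant proposes): the landlord can get 60 next round, worth 0.92 × 60 = 55.2 now; the tenant offers that and keeps 4.8.
So by rejecting in round 1, the tenant gets 4.8 next round, worth 0.92 × 4.8 = 4.416 now.
Offer 2 < 4.416, so the tenant rejects.

Reject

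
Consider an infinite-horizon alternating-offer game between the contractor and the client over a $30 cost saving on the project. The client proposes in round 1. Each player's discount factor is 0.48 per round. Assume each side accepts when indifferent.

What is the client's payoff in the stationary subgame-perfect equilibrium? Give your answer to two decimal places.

Let x be the client's share when the client proposes and y be the contractor's share when the contractor proposes.
The contractor accepts iff offered ≥ 0.48·y, so x = 30 − 0.48y. Symmetrically y = 30 − 0.48x.
Substituting: x = 30 − 0.48(30 − 0.48x), giving x(1 − 0.48·0.48) = 30(1 − 0.48).
So x = 30 × 0.52 / 0.7696 ≈ 20.2703, and the contractor receives 30 − x ≈ 9.7297.

20.27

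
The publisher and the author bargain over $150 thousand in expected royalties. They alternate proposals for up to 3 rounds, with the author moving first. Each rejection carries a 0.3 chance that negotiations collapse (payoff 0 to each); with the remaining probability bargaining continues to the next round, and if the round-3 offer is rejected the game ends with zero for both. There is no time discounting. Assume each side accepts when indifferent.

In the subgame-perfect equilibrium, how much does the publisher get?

Round 3 (the author proposes): rejection yields 0 for the publisher; the author offers 0 and keeps 150.
Round 2 (the publisher proposes): rejecting gives the author an expected 0.7 × 150 = 105, so the publisher offers 105, keeping 45.
Round 1 (the author proposes): rejecting gives the publisher an expected 0.7 × 45 = 31.5; the author offers that and keeps 118.5.

31.5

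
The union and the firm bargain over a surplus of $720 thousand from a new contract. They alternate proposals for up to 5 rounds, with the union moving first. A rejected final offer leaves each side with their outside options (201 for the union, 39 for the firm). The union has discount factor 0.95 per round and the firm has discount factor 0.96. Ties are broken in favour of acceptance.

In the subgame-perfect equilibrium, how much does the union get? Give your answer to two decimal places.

Round 5 (the union proposes): the firm gets 39 if talks fail, so the union offers 39 and keeps 681.
Round 4 (the firm proposes): the union can get 681 next round, worth 0.95 × 681 = 646.95 now, so the firm offers 646.95, keeping 73.05.
Round 3 (the union proposes): the firm can get 73.05 next round, worth 0.96 × 73.05 = 70.128 now. The union offers 70.128 and keeps 720 − 70.128 = 649.872.
Round 2 (the firm proposes): the union can get 649.872 next round, worth 0.95 × 649.872 = 617.3784 now. The firm offers 617.3784 and keeps 720 − 617.3784 = 102.6216.
Round 1 (the union proposes): the firm can get 102.6216 next round, worth 0.96 × 102.6216 = 98.516736 now, so the union offers 98.516736, keeping 621.483264.

621.48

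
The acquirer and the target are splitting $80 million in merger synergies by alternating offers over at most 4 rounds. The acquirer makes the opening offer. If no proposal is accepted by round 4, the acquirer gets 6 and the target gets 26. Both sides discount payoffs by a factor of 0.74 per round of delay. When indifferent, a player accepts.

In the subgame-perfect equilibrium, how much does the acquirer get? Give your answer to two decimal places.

Round 4 (the target proposes): the acquirer gets 6 if talks fail, so the target offers 6 and keeps 74.
Round 3 (the acquirer proposes): the target can get 74 next round, worth 0.74 × 74 = 54.76 now, so the acquirer offers 54.76, keeping 25.24.
Round 2 (the target proposes): the acquirer can get 25.24 next round, worth 0.74 × 25.24 = 18.6776 now. The target offers 18.6776 and keeps 80 − 18.6776 = 61.3224.
Round 1 (the acquirer proposes): the target can get 61.3224 next round, worth 0.74 × 61.3224 = 45.378576 now, so the acquirer offers 45.378576, keeping 34.621424.

34.62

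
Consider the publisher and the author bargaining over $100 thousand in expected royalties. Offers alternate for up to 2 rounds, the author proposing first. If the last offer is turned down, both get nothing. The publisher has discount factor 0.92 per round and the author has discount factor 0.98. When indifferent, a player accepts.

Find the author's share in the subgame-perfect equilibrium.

8

Round 2 (the publisher proposes): rejection yields 0 for the author; the publisher offers 0 and keeps 100.
Round 1 (the author proposes): the publisher can get 100 next round, worth 0.92 × 100 = 92 now. The author offers 92 and keeps 100 − 92 = 8.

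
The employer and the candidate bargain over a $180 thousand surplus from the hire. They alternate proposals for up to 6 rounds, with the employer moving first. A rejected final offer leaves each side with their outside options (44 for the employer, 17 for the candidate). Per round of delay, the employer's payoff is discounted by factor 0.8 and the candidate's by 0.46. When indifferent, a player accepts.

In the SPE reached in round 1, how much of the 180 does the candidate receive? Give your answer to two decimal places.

By backward induction:
Round 6 (the candidate proposes): the employer gets 44 if talks fail, so the candidate offers 44 and keeps 136.
Round 5 (the employer proposes): the candidate can get 136 next round, worth 0.46 × 136 = 62.56 now; the employer offers that and keeps 117.44.
Round 4 (the candidate proposes): the employer can get 117.44 next round, worth 0.8 × 117.44 = 93.952 now, so the candidate offers 93.952, keeping 86.048.
Round 3 (the employer proposes): the candidate can get 86.048 next round, worth 0.46 × 86.048 = 39.58208 now, so the employer offers 39.58208, keeping 140.41792.
Round 2 (the candidate proposes): the employer can get 140.41792 next round, worth 0.8 × 140.41792 = 112.334336 now; the candidate offers that and keeps 67.665664.
Round 1 (the employer proposes): the candidate can get 67.665664 next round, worth 0.46 × 67.665664 = 31.12620544 now; the employer offers that and keeps 148.87379456.

31.13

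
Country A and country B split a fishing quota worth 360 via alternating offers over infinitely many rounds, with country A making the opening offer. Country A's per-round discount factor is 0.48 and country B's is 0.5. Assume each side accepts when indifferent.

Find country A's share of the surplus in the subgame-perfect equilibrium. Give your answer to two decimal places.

When country A proposes, country B accepts any offer worth at least 0.5 times what country B would get by proposing next round; and vice versa.
This gives x = 360 − 0.5y and y = 360 − 0.48x, where x and y are each side's share when it proposes.
Hence (1 − 0.5·0.48)x = 360(1 − 0.5), i.e. 0.76·x = 180.
x ≈ 236.8421; country B's share is 360 − x ≈ 123.1579.

236.84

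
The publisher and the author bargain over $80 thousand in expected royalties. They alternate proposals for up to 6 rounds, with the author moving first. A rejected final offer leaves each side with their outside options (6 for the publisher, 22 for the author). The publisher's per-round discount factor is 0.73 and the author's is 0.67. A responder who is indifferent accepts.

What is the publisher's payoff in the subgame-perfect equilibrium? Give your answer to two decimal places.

38.83

Solve by backward induction from round 6.
Round 6 (the publisher proposes): the author gets 22 if talks fail, so the publisher offers 22 and keeps 58.
Round 5 (the author proposes): the publisher can get 58 next round, worth 0.73 × 58 = 42.34 now; the author offers that and keeps 37.66.
Round 4 (the publisher proposes): the author can get 37.66 next round, worth 0.67 × 37.66 = 25.2322 now. The publisher offers 25.2322 and keeps 80 − 25.2322 = 54.7678.
Round 3 (the author proposes): the publisher can get 54.7678 next round, worth 0.73 × 54.7678 = 39.980494 now; the author offers that and keeps 40.019506.
Round 2 (the publisher proposes): the author can get 40.019506 next round, worth 0.67 × 40.019506 = 26.81306902 now; the publisher offers that and keeps 53.18693098.
Round 1 (the author proposes): the publisher can get 53.18693098 next round, worth 0.73 × 53.18693098 = 38.8264596154 now; the author offers that and keeps 41.1735403846.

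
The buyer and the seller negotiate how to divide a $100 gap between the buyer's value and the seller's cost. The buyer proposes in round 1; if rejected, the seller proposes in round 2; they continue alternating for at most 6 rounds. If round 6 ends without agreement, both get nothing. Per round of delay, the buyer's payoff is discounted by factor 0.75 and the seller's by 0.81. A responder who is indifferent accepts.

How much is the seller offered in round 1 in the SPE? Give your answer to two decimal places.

Round 6 (the seller proposes): rejection yields 0 for the buyer; the seller offers 0 and keeps 100.
Round 5 (the buyer proposes): the seller can get 100 next round, worth 0.81 × 100 = 81 now. The buyer offers 81 and keeps 100 − 81 = 19.
Round 4 (the seller proposes): the buyer can get 19 next round, worth 0.75 × 19 = 14.25 now, so the seller offers 14.25, keeping 85.75.
Round 3 (the buyer proposes): the seller can get 85.75 next round, worth 0.81 × 85.75 = 69.4575 now; the buyer offers that and keeps 30.5425.
Round 2 (the seller proposes): the buyer can get 30.5425 next round, worth 0.75 × 30.5425 = 22.906875 now; the seller offers that and keeps 77.093125.
Round 1 (the buyer proposes): the seller can get 77.093125 next round, worth 0.81 × 77.093125 = 62.44543125 now; the buyer offers that and keeps 37.55456875.

62.45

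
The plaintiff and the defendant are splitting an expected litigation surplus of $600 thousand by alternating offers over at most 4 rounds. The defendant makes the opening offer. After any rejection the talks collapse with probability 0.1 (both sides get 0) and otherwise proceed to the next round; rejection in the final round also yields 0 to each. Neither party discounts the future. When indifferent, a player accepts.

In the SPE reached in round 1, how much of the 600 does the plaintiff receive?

491.4

Round 4 (the plaintiff proposes): rejection yields 0 for the defendant; the plaintiff offers 0 and keeps 600.
Round 3 (the defendant proposes): rejecting gives the plaintiff an expected 0.9 × 600 = 540. The defendant offers 540 and keeps 600 − 540 = 60.
Round 2 (the plaintiff proposes): rejecting gives the defendant an expected 0.9 × 60 = 54; the plaintiff offers that and keeps 546.
Round 1 (the defendant proposes): rejecting gives the plaintiff an expected 0.9 × 546 = 491.4; the defendant offers that and keeps 108.6.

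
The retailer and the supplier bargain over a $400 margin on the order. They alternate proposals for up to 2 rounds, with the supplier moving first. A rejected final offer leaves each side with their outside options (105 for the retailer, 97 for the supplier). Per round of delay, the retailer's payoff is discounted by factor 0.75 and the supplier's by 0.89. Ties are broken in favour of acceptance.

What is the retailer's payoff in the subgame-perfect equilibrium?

227.25

Round 2 (the retailer proposes): the supplier gets 97 if talks fail, so the retailer offers 97 and keeps 303.
Round 1 (the supplier proposes): the retailer can get 303 next round, worth 0.75 × 303 = 227.25 now; the supplier offers that and keeps 172.75.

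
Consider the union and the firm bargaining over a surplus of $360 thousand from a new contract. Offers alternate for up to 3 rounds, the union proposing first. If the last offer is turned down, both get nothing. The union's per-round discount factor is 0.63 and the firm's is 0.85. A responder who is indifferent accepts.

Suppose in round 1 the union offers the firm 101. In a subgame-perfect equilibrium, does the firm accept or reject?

Round 3 (the union proposes): the firm will accept anything ≥ 0, so the union offers 0 and keeps 360.
Round 2 (the firm proposes): the union can get 360 next round, worth 0.63 × 360 = 226.8 now. The firm offers 226.8 and keeps 360 − 226.8 = 133.2.
So by rejecting in round 1, the firm gets 133.2 next round, worth 0.85 × 133.2 = 113.22 now.
Offer 101 < 113.22, so the firm rejects.

Reject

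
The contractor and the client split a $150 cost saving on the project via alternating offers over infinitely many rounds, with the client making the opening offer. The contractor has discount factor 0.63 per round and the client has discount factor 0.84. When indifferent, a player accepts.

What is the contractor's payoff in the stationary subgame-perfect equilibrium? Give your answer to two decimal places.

32.12

In a stationary SPE each proposer offers the other exactly their discounted continuation value.
If the client keeps x when proposing and the contractor keeps y when proposing, then x = 150 − 0.63y and y = 150 − 0.84x.
Solving: x = 150(1 − 0.63) / (1 − 0.84·0.63) = 55.5 / 0.4708 ≈ 117.8845.
The contractor gets 150 − 117.8845 ≈ 32.1155.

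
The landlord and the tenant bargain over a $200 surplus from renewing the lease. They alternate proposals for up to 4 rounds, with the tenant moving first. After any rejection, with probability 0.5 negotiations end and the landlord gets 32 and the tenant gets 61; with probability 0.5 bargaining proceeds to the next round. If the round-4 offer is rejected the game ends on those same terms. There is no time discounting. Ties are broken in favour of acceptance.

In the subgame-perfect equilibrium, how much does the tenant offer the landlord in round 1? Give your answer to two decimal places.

72.13

By backward induction:
Round 4 (the landlord proposes): the tenant gets 61 if talks fail, so the landlord offers 61 and keeps 139.
Round 3 (the tenant proposes): rejecting gives the landlord an expected 0.5 × 139 + 0.5 × 32 = 85.5, so the tenant offers 85.5, keeping 114.5.
Round 2 (the landlord proposes): rejecting gives the tenant an expected 0.5 × 114.5 + 0.5 × 61 = 87.75. The landlord offers 87.75 and keeps 200 − 87.75 = 112.25.
Round 1 (the tenant proposes): rejecting gives the landlord an expected 0.5 × 112.25 + 0.5 × 32 = 72.125, so the tenant offers 72.125, keeping 127.875.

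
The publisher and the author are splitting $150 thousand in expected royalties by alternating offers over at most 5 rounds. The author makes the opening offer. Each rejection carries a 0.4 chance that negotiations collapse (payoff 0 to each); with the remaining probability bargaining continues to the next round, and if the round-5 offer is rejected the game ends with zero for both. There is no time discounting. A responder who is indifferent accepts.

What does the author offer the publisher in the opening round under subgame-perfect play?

48.96

Round 5 (the author proposes): the publisher will accept anything ≥ 0, so the author offers 0 and keeps 150.
Round 4 (the publisher proposes): rejecting gives the author an expected 0.6 × 150 = 90. The publisher offers 90 and keeps 150 − 90 = 60.
Round 3 (the author proposes): rejecting gives the publisher an expected 0.6 × 60 = 36. The author offers 36 and keeps 150 − 36 = 114.
Round 2 (the publisher proposes): rejecting gives the author an expected 0.6 × 114 = 68.4, so the publisher offers 68.4, keeping 81.6.
Round 1 (the author proposes): rejecting gives the publisher an expected 0.6 × 81.6 = 48.96; the author offers that and keeps 101.04.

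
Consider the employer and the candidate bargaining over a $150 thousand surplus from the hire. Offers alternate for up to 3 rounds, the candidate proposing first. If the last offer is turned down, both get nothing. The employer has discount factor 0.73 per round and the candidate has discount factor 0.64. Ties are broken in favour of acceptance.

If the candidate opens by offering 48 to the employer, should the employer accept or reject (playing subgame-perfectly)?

Accept

Work out the employer's continuation value if the offer is rejected.
Round 3 (the candidate proposes): rejection yields 0 for the employer; the candidate offers 0 and keeps 150.
Round 2 (the employer proposes): the candidate can get 150 next round, worth 0.64 × 150 = 96 now, so the employer offers 96, keeping 54.
So by rejecting in round 1, the employer gets 54 next round, worth 0.73 × 54 = 39.42 now.
Offer 48 ≥ 39.42, so the employer accepts.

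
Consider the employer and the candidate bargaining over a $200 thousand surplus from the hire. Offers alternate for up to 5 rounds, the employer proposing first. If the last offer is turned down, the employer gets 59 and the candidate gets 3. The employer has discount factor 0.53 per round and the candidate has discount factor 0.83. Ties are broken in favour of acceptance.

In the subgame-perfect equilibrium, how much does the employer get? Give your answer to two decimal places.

87.08

Round 5 (the employer proposes): the candidate gets 3 if talks fail, so the employer offers 3 and keeps 197.
Round 4 (the candidate proposes): the employer can get 197 next round, worth 0.53 × 197 = 104.41 now. The candidate offers 104.41 and keeps 200 − 104.41 = 95.59.
Round 3 (the employer proposes): the candidate can get 95.59 next round, worth 0.83 × 95.59 = 79.3397 now; the employer offers that and keeps 120.6603.
Round 2 (the candidate proposes): the employer can get 120.6603 next round, worth 0.53 × 120.6603 = 63.949959 now. The candidate offers 63.949959 and keeps 200 − 63.949959 = 136.050041.
Round 1 (the employer proposes): the candidate can get 136.050041 next round, worth 0.83 × 136.050041 = 112.92153403 now; the employer offers that and keeps 87.07846597.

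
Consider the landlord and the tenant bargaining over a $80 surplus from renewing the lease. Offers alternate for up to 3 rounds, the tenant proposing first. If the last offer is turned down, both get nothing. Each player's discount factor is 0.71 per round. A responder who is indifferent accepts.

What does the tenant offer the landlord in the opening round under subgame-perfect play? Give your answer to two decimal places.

Round 3 (the tenant proposes): rejection yields 0 for the landlord; the tenant offers 0 and keeps 80.
Round 2 (the landlord proposes): the tenant can get 80 next round, worth 0.71 × 80 = 56.8 now; the landlord offers that and keeps 23.2.
Round 1 (the tenant proposes): the landlord can get 23.2 next round, worth 0.71 × 23.2 = 16.472 now, so the tenant offers 16.472, keeping 63.528.

16.47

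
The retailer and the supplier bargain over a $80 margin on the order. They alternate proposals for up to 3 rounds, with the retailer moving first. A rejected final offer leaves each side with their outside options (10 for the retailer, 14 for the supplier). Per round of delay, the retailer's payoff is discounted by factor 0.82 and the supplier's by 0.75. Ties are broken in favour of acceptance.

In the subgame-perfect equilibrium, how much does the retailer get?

Round 3 (the retailer proposes): the supplier gets 14 if talks fail, so the retailer offers 14 and keeps 66.
Round 2 (the supplier proposes): the retailer can get 66 next round, worth 0.82 × 66 = 54.12 now; the supplier offers that and keeps 25.88.
Round 1 (the retailer proposes): the supplier can get 25.88 next round, worth 0.75 × 25.88 = 19.41 now; the retailer offers that and keeps 60.59.

60.59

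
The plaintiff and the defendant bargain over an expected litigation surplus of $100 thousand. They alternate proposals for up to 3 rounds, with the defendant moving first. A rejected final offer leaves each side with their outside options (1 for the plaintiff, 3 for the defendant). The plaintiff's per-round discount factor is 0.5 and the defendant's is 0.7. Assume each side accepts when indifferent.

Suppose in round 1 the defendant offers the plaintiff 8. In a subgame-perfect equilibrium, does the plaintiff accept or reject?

Round 3 (the defendant proposes): the plaintiff gets 1 if talks fail, so the defendant offers 1 and keeps 99.
Round 2 (the plaintiff proposes): the defendant can get 99 next round, worth 0.7 × 99 = 69.3 now; the plaintiff offers that and keeps 30.7.
So by rejecting in round 1, the plaintiff gets 30.7 next round, worth 0.5 × 30.7 = 15.35 now.
Offer 8 < 15.35, so the plaintiff rejects.

Reject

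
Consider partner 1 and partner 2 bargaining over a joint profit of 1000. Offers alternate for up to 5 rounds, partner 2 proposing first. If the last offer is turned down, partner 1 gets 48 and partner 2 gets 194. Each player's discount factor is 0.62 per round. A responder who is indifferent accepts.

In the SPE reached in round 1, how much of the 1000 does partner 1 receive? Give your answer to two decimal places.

333.26

By backward induction:
Round 5 (partner 2 proposes): partner 1 gets 48 if talks fail, so partner 2 offers 48 and keeps 952.
Round 4 (partner 1 proposes): partner 2 can get 952 next round, worth 0.62 × 952 = 590.24 now; partner 1 offers that and keeps 409.76.
Round 3 (partner 2 proposes): partner 1 can get 409.76 next round, worth 0.62 × 409.76 = 254.0512 now, so partner 2 offers 254.0512, keeping 745.9488.
Round 2 (partner 1 proposes): partner 2 can get 745.9488 next round, worth 0.62 × 745.9488 = 462.488256 now, so partner 1 offers 462.488256, keeping 537.511744.
Round 1 (partner 2 proposes): partner 1 can get 537.511744 next round, worth 0.62 × 537.511744 = 333.25728128 now, so partner 2 offers 333.25728128, keeping 666.74271872.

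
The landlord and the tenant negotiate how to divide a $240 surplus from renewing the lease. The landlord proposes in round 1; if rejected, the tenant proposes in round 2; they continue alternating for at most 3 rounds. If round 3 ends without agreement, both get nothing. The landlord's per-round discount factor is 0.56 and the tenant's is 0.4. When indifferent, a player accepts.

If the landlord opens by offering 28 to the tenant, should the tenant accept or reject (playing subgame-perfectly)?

Round 3 (the landlord proposes): rejection yields 0 for the tenant; the landlord offers 0 and keeps 240.
Round 2 (the tenant proposes): the landlord can get 240 next round, worth 0.56 × 240 = 134.4 now; the tenant offers that and keeps 105.6.
So by rejecting in round 1, the tenant gets 105.6 next round, worth 0.4 × 105.6 = 42.24 now.
Offer 28 < 42.24, so the tenant rejects.

Reject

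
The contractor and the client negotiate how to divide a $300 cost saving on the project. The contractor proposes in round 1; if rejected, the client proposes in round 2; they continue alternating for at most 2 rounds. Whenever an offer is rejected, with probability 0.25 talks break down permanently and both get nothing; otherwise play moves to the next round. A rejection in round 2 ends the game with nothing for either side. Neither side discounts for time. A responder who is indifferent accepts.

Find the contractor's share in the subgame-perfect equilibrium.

75

By backward induction:
Round 2 (the client proposes): the contractor will accept anything ≥ 0, so the client offers 0 and keeps 300.
Round 1 (the contractor proposes): rejecting gives the client an expected 0.75 × 300 = 225, so the contractor offers 225, keeping 75.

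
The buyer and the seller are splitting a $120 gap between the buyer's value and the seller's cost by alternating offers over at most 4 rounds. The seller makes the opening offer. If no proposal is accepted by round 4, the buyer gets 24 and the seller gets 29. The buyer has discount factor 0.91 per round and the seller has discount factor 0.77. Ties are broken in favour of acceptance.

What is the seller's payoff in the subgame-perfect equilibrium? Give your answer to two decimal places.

Round 4 (the buyer proposes): the seller gets 29 if talks fail, so the buyer offers 29 and keeps 91.
Round 3 (the seller proposes): the buyer can get 91 next round, worth 0.91 × 91 = 82.81 now, so the seller offers 82.81, keeping 37.19.
Round 2 (the buyer proposes): the seller can get 37.19 next round, worth 0.77 × 37.19 = 28.6363 now, so the buyer offers 28.6363, keeping 91.3637.
Round 1 (the seller proposes): the buyer can get 91.3637 next round, worth 0.91 × 91.3637 = 83.140967 now; the seller offers that and keeps 36.859033.

36.86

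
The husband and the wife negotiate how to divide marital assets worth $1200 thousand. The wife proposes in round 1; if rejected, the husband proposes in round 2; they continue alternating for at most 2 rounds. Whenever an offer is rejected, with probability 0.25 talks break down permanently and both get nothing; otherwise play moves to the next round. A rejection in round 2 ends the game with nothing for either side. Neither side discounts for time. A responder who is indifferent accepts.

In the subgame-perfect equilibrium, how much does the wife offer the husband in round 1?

900

By backward induction:
Round 2 (the husband proposes): rejection yields 0 for the wife; the husband offers 0 and keeps 1200.
Round 1 (the wife proposes): rejecting gives the husband an expected 0.75 × 1200 = 900; the wife offers that and keeps 300.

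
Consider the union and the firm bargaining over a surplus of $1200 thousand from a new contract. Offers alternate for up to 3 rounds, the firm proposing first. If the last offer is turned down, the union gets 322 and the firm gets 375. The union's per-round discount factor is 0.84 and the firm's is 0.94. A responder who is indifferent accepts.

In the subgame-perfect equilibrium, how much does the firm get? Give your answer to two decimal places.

Round 3 (the firm proposes): the union gets 322 if talks fail, so the firm offers 322 and keeps 878.
Round 2 (the union proposes): the firm can get 878 next round, worth 0.94 × 878 = 825.32 now; the union offers that and keeps 374.68.
Round 1 (the firm proposes): the union can get 374.68 next round, worth 0.84 × 374.68 = 314.7312 now, so the firm offers 314.7312, keeping 885.2688.

885.27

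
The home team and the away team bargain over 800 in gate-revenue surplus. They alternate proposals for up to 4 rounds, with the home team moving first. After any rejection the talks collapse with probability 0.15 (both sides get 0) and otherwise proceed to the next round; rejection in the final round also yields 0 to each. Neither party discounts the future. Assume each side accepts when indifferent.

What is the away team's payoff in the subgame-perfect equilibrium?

593.3

Round 4 (the away team proposes): rejection yields 0 for the home team; the away team offers 0 and keeps 800.
Round 3 (the home team proposes): rejecting gives the away team an expected 0.85 × 800 = 680; the home team offers that and keeps 120.
Round 2 (the away team proposes): rejecting gives the home team an expected 0.85 × 120 = 102. The away team offers 102 and keeps 800 − 102 = 698.
Round 1 (the home team proposes): rejecting gives the away team an expected 0.85 × 698 = 593.3. The home team offers 593.3 and keeps 800 − 593.3 = 206.7.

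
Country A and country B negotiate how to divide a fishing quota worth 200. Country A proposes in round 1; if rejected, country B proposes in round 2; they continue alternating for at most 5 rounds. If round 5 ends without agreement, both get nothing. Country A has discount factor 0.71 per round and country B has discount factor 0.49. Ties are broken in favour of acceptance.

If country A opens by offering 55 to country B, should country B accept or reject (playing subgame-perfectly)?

Accept

Round 5 (country A proposes): country B will accept anything ≥ 0, so country A offers 0 and keeps 200.
Round 4 (country B proposes): country A can get 200 next round, worth 0.71 × 200 = 142 now; country B offers that and keeps 58.
Round 3 (country A proposes): country B can get 58 next round, worth 0.49 × 58 = 28.42 now, so country A offers 28.42, keeping 171.58.
Round 2 (country B proposes): country A can get 171.58 next round, worth 0.71 × 171.58 = 121.8218 now. Country B offers 121.8218 and keeps 200 − 121.8218 = 78.1782.
So by rejecting in round 1, country B gets 78.1782 next round, worth 0.49 × 78.1782 = 38.307318 now.
Offer 55 ≥ 38.307318, so country B accepts.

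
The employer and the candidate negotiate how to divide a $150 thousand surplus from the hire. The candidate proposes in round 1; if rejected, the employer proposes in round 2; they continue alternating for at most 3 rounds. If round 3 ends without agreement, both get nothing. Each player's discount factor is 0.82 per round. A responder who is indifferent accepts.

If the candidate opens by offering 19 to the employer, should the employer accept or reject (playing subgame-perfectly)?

Reject

Round 3 (the candidate proposes): the employer will accept anything ≥ 0, so the candidate offers 0 and keeps 150.
Round 2 (the employer proposes): the candidate can get 150 next round, worth 0.82 × 150 = 123 now. The employer offers 123 and keeps 150 − 123 = 27.
So by rejecting in round 1, the employer gets 27 next round, worth 0.82 × 27 = 22.14 now.
Offer 19 < 22.14, so the employer rejects.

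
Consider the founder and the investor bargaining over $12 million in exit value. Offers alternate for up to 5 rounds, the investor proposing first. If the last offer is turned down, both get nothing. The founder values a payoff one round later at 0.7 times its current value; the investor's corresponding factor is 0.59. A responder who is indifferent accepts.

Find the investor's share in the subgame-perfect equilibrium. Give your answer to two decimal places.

Solve by backward induction from round 5.
Round 5 (the investor proposes): rejection yields 0 for the founder; the investor offers 0 and keeps 12.
Round 4 (the founder proposes): the investor can get 12 next round, worth 0.59 × 12 = 7.08 now, so the founder offers 7.08, keeping 4.92.
Round 3 (the investor proposes): the founder can get 4.92 next round, worth 0.7 × 4.92 = 3.444 now. The investor offers 3.444 and keeps 12 − 3.444 = 8.556.
Round 2 (the founder proposes): the investor can get 8.556 next round, worth 0.59 × 8.556 = 5.04804 now. The founder offers 5.04804 and keeps 12 − 5.04804 = 6.95196.
Round 1 (the investor proposes): the founder can get 6.95196 next round, worth 0.7 × 6.95196 = 4.866372 now. The investor offers 4.866372 and keeps 12 − 4.866372 = 7.133628.

7.13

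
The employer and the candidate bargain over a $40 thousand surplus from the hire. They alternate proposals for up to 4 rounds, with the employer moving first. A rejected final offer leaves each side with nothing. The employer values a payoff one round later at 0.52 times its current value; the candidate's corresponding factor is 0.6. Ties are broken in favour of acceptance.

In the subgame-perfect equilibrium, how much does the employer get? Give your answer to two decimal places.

Round 4 (the candidate proposes): the employer will accept anything ≥ 0, so the candidate offers 0 and keeps 40.
Round 3 (the employer proposes): the candidate can get 40 next round, worth 0.6 × 40 = 24 now, so the employer offers 24, keeping 16.
Round 2 (the candidate proposes): the employer can get 16 next round, worth 0.52 × 16 = 8.32 now. The candidate offers 8.32 and keeps 40 − 8.32 = 31.68.
Round 1 (the employer proposes): the candidate can get 31.68 next round, worth 0.6 × 31.68 = 19.008 now, so the employer offers 19.008, keeping 20.992.

20.99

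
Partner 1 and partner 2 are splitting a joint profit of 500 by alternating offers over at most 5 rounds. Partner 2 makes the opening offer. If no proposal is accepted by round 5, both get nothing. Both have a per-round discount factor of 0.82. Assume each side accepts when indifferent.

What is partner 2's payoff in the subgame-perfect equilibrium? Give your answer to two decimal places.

376.58

Round 5 (partner 2 proposes): rejection yields 0 for partner 1; partner 2 offers 0 and keeps 500.
Round 4 (partner 1 proposes): partner 2 can get 500 next round, worth 0.82 × 500 = 410 now; partner 1 offers that and keeps 90.
Round 3 (partner 2 proposes): partner 1 can get 90 next round, worth 0.82 × 90 = 73.8 now, so partner 2 offers 73.8, keeping 426.2.
Round 2 (partner 1 proposes): partner 2 can get 426.2 next round, worth 0.82 × 426.2 = 349.484 now. Partner 1 offers 349.484 and keeps 500 − 349.484 = 150.516.
Round 1 (partner 2 proposes): partner 1 can get 150.516 next round, worth 0.82 × 150.516 = 123.42312 now, so partner 2 offers 123.42312, keeping 376.57688.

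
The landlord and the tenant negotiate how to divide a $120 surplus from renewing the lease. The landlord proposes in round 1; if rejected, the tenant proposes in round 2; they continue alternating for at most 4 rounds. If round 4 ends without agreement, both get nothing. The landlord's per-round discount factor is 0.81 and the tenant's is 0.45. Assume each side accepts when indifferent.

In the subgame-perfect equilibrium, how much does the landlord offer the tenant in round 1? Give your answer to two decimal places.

By backward induction:
Round 4 (the tenant proposes): rejection yields 0 for the landlord; the tenant offers 0 and keeps 120.
Round 3 (the landlord proposes): the tenant can get 120 next round, worth 0.45 × 120 = 54 now, so the landlord offers 54, keeping 66.
Round 2 (the tenant proposes): the landlord can get 66 next round, worth 0.81 × 66 = 53.46 now; the tenant offers that and keeps 66.54.
Round 1 (the landlord proposes): the tenant can get 66.54 next round, worth 0.45 × 66.54 = 29.943 now. The landlord offers 29.943 and keeps 120 − 29.943 = 90.057.

29.94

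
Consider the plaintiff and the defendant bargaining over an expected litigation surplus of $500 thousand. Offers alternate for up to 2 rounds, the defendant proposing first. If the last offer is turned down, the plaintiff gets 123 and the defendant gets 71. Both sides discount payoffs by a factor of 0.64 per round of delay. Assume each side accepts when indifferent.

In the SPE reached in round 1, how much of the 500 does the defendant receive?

Round 2 (the plaintiff proposes): the defendant gets 71 if talks fail, so the plaintiff offers 71 and keeps 429.
Round 1 (the defendant proposes): the plaintiff can get 429 next round, worth 0.64 × 429 = 274.56 now, so the defendant offers 274.56, keeping 225.44.

225.44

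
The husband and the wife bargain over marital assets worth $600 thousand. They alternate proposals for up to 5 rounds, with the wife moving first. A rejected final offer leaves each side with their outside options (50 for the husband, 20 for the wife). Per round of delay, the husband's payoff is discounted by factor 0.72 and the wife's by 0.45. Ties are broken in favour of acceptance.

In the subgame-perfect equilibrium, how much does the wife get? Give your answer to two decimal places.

Solve by backward induction from round 5.
Round 5 (the wife proposes): the husband gets 50 if talks fail, so the wife offers 50 and keeps 550.
Round 4 (the husband proposes): the wife can get 550 next round, worth 0.45 × 550 = 247.5 now, so the husband offers 247.5, keeping 352.5.
Round 3 (the wife proposes): the husband can get 352.5 next round, worth 0.72 × 352.5 = 253.8 now, so the wife offers 253.8, keeping 346.2.
Round 2 (the husband proposes): the wife can get 346.2 next round, worth 0.45 × 346.2 = 155.79 now; the husband offers that and keeps 444.21.
Round 1 (the wife proposes): the husband can get 444.21 next round, worth 0.72 × 444.21 = 319.8312 now, so the wife offers 319.8312, keeping 280.1688.

280.17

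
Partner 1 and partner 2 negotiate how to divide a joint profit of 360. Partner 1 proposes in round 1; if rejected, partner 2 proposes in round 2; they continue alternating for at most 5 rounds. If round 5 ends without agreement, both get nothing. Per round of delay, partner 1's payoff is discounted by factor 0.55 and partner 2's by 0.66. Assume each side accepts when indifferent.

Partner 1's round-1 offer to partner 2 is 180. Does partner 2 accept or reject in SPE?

Accept

Round 5 (partner 1 proposes): partner 2 will accept anything ≥ 0, so partner 1 offers 0 and keeps 360.
Round 4 (partner 2 proposes): partner 1 can get 360 next round, worth 0.55 × 360 = 198 now; partner 2 offers that and keeps 162.
Round 3 (partner 1 proposes): partner 2 can get 162 next round, worth 0.66 × 162 = 106.92 now; partner 1 offers that and keeps 253.08.
Round 2 (partner 2 proposes): partner 1 can get 253.08 next round, worth 0.55 × 253.08 = 139.194 now; partner 2 offers that and keeps 220.806.
So by rejecting in round 1, partner 2 gets 220.806 next round, worth 0.66 × 220.806 = 145.73196 now.
Offer 180 ≥ 145.73196, so partner 2 accepts.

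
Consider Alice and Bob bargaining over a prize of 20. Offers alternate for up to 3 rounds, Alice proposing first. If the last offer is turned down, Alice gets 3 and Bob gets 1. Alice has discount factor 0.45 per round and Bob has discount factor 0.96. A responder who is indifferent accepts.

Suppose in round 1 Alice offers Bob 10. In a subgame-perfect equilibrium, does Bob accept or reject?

Reject

Work out Bob's continuation value if the offer is rejected.
Round 3 (Alice proposes): Bob gets 1 if talks fail, so Alice offers 1 and keeps 19.
Round 2 (Bob proposes): Alice can get 19 next round, worth 0.45 × 19 = 8.55 now; Bob offers that and keeps 11.45.
So by rejecting in round 1, Bob gets 11.45 next round, worth 0.96 × 11.45 = 10.992 now.
Offer 10 < 10.992, so Bob rejects.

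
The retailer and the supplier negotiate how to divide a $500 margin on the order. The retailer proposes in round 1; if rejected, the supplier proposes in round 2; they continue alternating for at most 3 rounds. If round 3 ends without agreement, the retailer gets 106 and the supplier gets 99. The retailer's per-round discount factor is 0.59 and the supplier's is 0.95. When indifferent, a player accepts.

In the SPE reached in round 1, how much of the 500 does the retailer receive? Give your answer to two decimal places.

249.76

Round 3 (the retailer proposes): the supplier gets 99 if talks fail, so the retailer offers 99 and keeps 401.
Round 2 (the supplier proposes): the retailer can get 401 next round, worth 0.59 × 401 = 236.59 now; the supplier offers that and keeps 263.41.
Round 1 (the retailer proposes): the supplier can get 263.41 next round, worth 0.95 × 263.41 = 250.2395 now. The retailer offers 250.2395 and keeps 500 − 250.2395 = 249.7605.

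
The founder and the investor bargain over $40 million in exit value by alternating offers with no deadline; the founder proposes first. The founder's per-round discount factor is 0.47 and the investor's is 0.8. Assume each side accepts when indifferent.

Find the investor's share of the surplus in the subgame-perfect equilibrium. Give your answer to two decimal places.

When the founder proposes, the investor accepts any offer worth at least 0.8 times what the investor would get by proposing next round; and vice versa.
This gives x = 40 − 0.8y and y = 40 − 0.47x, where x and y are each side's share when it proposes.
Hence (1 − 0.8·0.47)x = 40(1 − 0.8), i.e. 0.624·x = 8.
x ≈ 12.8205; the investor's share is 40 − x ≈ 27.1795.

27.18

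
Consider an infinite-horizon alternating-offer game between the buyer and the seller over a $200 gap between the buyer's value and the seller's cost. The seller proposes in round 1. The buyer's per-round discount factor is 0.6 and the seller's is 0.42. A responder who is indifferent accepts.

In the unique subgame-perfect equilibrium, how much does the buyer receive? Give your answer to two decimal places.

93.05

Let x be the seller's share when the seller proposes and y be the buyer's share when the buyer proposes.
The buyer accepts iff offered ≥ 0.6·y, so x = 200 − 0.6y. Symmetrically y = 200 − 0.42x.
Substituting: x = 200 − 0.6(200 − 0.42x), giving x(1 − 0.42·0.6) = 200(1 − 0.6).
So x = 200 × 0.4 / 0.748 ≈ 106.9519, and the buyer receives 200 − x ≈ 93.0481.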